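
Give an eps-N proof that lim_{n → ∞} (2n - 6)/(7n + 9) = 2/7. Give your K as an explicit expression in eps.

K = (60/49)/eps

Fix eps > 0. For n ≥ 1, |(2n - 6)/(7n + 9) − (2/7)| = |-60|/(7(7n + 9)) = 60/(7(7n + 9)).
Since 7n + 9 ≥ 7n for n ≥ 1, this is ≤ 60/(7·7n) = (60/49)/n.
So |(2n - 6)/(7n + 9) − (2/7)| < eps whenever n > (60/49)/eps.
Take K = (60/49)/eps. If n > K then |(2n - 6)/(7n + 9) − (2/7)| ≤ (60/49)/n < eps.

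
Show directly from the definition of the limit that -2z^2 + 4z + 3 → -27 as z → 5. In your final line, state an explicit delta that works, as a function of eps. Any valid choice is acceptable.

delta = min(1, eps/18)

Let eps > 0. We want delta > 0 such that 0 < |z − 5| < delta implies |(-2z^2 + 4z + 3) + 27| < eps.
(-2z^2 + 4z + 3) + 27 = -2z^2 + 4z + 30 = (z − 5)(-2z - 6).
So |(-2z^2 + 4z + 3) + 27| = |z − 5|·|-2z - 6|.
Assume first that |z − 5| < 1, so |z| < 6. Then |-2z - 6| ≤ 2·6 + 6 = 18.
Hence |(-2z^2 + 4z + 3) + 27| ≤ 18|z − 5| < eps provided |z − 5| < eps/18.
Take delta = min(1, eps/18). Then 0 < |z − 5| < delta gives both |z − 5| < 1 and |z − 5| < eps/18, so |(-2z^2 + 4z + 3) + 27| < eps.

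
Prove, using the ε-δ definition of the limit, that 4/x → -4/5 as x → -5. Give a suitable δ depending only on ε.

δ = min(5/2, (25/8)ε)

Let ε > 0. We seek δ > 0 such that 0 < |x + 5| < δ implies |4/x + 4/5| < ε.
|4/x + 4/5| = 4·|-5 − x|/(5·|x|) = 4|x + 5|/(5|x|).
Restrict δ ≤ 5/2. Then |x + 5| < 5/2 gives |x| > 5/2, so 5|x| > 25/2.
Then |4/x + 4/5| < 4|x + 5|/(25/2), which is < ε when |x + 5| < (25/8)ε.
Take δ = min(5/2, (25/8)ε). Then 0 < |x + 5| < δ gives both |x + 5| < 5/2 and |x + 5| < (25/8)ε, so |4/x + 4/5| < ε.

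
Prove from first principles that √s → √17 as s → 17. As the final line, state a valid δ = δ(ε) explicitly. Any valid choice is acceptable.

δ = min(17, √17·ε)

Let ε > 0 be given. We want δ > 0 such that 0 < |s − 17| < δ implies |√s − √17| < ε.
Multiplying by the conjugate, |√s − √17| = |s − 17|/(√s + √17).
Restrict δ ≤ 17 so that |s − 17| < 17 forces s > 0, and then √s + √17 > √17.
Hence |√s − √17| < |s − 17|/√17, which is < ε once |s − 17| < √17·ε.
Take δ = min(17, √17·ε). If 0 < |s − 17| < δ then s > 0 and |√s − √17| < |s − 17|/√17 < ε.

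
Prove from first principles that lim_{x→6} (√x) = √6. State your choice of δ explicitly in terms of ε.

Let ε > 0. We want δ > 0 such that 0 < |x − 6| < δ implies |√x − √6| < ε.
Rationalise: √x − √6 = (x − 6)/(√x + √6), so |√x − √6| = |x − 6|/(√x + √6).
Restrict δ ≤ 6 so that |x − 6| < 6 forces x > 0, and then √x + √6 > √6.
Hence |√x − √6| < |x − 6|/√6, which is < ε once |x − 6| < √6·ε.
Take δ = min(6, √6·ε). If 0 < |x − 6| < δ then x > 0 and |√x − √6| < |x − 6|/√6 < ε.

δ = min(6, √6·ε)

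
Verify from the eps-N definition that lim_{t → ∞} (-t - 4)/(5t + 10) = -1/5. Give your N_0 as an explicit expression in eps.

Let eps > 0. We seek N_0 > 0 such that t > N_0 implies |(-t - 4)/(5t + 10) + 1/5| < eps.
(-t - 4)/(5t + 10) + 1/5 = (5(-t - 4) − (-1)(5t + 10)) / (5(5t + 10)) = -10/(5(5t + 10)).
For t > 0 we have 5t + 10 > 5t, so |(-t - 4)/(5t + 10) + 1/5| = 10/(5(5t + 10)) < 10/(5·5t) = (2/5)/t.
Thus |(-t - 4)/(5t + 10) + 1/5| < eps whenever t > (2/5)/eps.
Take N_0 = (2/5)/eps. If t > N_0 then |(-t - 4)/(5t + 10) + 1/5| < (2/5)/t < eps.

N_0 = (2/5)/eps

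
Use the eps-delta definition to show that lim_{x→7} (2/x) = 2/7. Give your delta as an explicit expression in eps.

delta = min(7/2, (49/4)eps)

Suppose eps > 0. We seek delta > 0 such that 0 < |x − 7| < delta implies |2/x − (2/7)| < eps.
|2/x − (2/7)| = 2·|7 − x|/(7·|x|) = 2|x − 7|/(7|x|).
Require delta ≤ 7/2 so that |x| > 7 − 7/2 = 7/2, hence 7|x| > 49/2.
Then |2/x − (2/7)| < 2|x − 7|/(49/2), which is < eps when |x − 7| < (49/4)eps.
Take delta = min(7/2, (49/4)eps). Then 0 < |x − 7| < delta gives both |x − 7| < 7/2 and |x − 7| < (49/4)eps, so |2/x − (2/7)| < eps.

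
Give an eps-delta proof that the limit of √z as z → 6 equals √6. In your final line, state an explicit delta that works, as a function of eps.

Fix eps > 0. We want delta > 0 such that 0 < |z − 6| < delta implies |√z − √6| < eps.
Multiplying by the conjugate, |√z − √6| = |z − 6|/(√z + √6).
Restrict delta ≤ 6 so that |z − 6| < 6 forces z > 0, and then √z + √6 > √6.
Hence |√z − √6| < |z − 6|/√6, which is < eps once |z − 6| < √6·eps.
Take delta = min(6, √6·eps). If 0 < |z − 6| < delta then z > 0 and |√z − √6| < |z − 6|/√6 < eps.

delta = min(6, √6·eps)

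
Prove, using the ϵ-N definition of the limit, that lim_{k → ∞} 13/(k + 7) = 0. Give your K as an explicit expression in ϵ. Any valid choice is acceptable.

Fix ϵ > 0. For k ≥ 1, |13/(k + 7) − 0| = 13/(k + 7) ≤ 13/k.
We need 13/k < ϵ, i.e. k > 13/ϵ.
Take K = 13/ϵ. If k > K then |13/(k + 7)| ≤ 13/k < ϵ.

K = 13/ϵ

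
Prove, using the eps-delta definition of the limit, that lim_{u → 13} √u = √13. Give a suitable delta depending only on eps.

Fix eps > 0. We want delta > 0 such that 0 < |u − 13| < delta implies |√u − √13| < eps.
Rationalise: √u − √13 = (u − 13)/(√u + √13), so |√u − √13| = |u − 13|/(√u + √13).
Restrict delta ≤ 13 so that |u − 13| < 13 forces u > 0, and then √u + √13 > √13.
Hence |√u − √13| < |u − 13|/√13, which is < eps once |u − 13| < √13·eps.
Take delta = min(13, √13·eps). If 0 < |u − 13| < delta then u > 0 and |√u − √13| < |u − 13|/√13 < eps.

delta = min(13, √13·eps)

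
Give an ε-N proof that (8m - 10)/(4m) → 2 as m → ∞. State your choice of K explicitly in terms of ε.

K = (5/2)/ε

Fix ε > 0. For m ≥ 1, |(8m - 10)/(4m) − 2| = |-40|/(4(4m)) = 40/(4(4m)).
Since 4m ≥ 4m for m ≥ 1, this is ≤ 40/(4·4m) = (5/2)/m.
So |(8m - 10)/(4m) − 2| < ε whenever m > (5/2)/ε.
Take K = (5/2)/ε. If m > K then |(8m - 10)/(4m) − 2| ≤ (5/2)/m < ε.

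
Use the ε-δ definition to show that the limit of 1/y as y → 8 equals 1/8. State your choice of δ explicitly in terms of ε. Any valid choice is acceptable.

Fix ε > 0. We seek δ > 0 such that 0 < |y − 8| < δ implies |1/y − (1/8)| < ε.
|1/y − (1/8)| = |8 − y|/(8·|y|) = |y − 8|/(8|y|).
Require δ ≤ 4 so that |y| > 8 − 4 = 4, hence 8|y| > 32.
Then |1/y − (1/8)| < |y − 8|/32, which is < ε when |y − 8| < 32ε.
Take δ = min(4, 32ε). Then 0 < |y − 8| < δ gives both |y − 8| < 4 and |y − 8| < 32ε, so |1/y − (1/8)| < ε.

δ = min(4, 32ε)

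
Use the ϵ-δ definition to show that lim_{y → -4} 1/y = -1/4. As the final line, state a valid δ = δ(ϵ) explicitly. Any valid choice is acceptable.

Let ϵ > 0 be given. We seek δ > 0 such that 0 < |y + 4| < δ implies |1/y + 1/4| < ϵ.
|1/y + 1/4| = |-4 − y|/(4·|y|) = |y + 4|/(4|y|).
Require δ ≤ 2 so that |y| > 4 − 2 = 2, hence 4|y| > 8.
Then |1/y + 1/4| < |y + 4|/8, which is < ϵ when |y + 4| < 8ϵ.
Take δ = min(2, 8ϵ). Then 0 < |y + 4| < δ gives both |y + 4| < 2 and |y + 4| < 8ϵ, so |1/y + 1/4| < ϵ.

δ = min(2, 8ϵ)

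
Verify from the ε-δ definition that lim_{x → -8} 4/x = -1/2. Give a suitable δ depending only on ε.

Let ε > 0. We seek δ > 0 such that 0 < |x + 8| < δ implies |4/x + 1/2| < ε.
|4/x + 1/2| = 4·|-8 − x|/(8·|x|) = 4|x + 8|/(8|x|).
Require δ ≤ 4 so that |x| > 8 − 4 = 4, hence 8|x| > 32.
Then |4/x + 1/2| < 4|x + 8|/32, which is < ε when |x + 8| < 8ε.
Take δ = min(4, 8ε). Then 0 < |x + 8| < δ gives both |x + 8| < 4 and |x + 8| < 8ε, so |4/x + 1/2| < ε.

δ = min(4, 8ε)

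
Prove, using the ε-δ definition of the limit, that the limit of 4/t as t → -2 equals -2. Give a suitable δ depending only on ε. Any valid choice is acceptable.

δ = min(1, (1/2)ε)

Let ε > 0. We seek δ > 0 such that 0 < |t + 2| < δ implies |4/t + 2| < ε.
|4/t + 2| = 4·|-2 − t|/(2·|t|) = 4|t + 2|/(2|t|).
Require δ ≤ 1 so that |t| > 2 − 1 = 1, hence 2|t| > 2.
Then |4/t + 2| < 4|t + 2|/2, which is < ε when |t + 2| < (1/2)ε.
Take δ = min(1, (1/2)ε). Then 0 < |t + 2| < δ gives both |t + 2| < 1 and |t + 2| < (1/2)ε, so |4/t + 2| < ε.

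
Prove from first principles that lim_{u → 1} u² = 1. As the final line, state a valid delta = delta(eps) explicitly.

delta = min(1, eps/3)

Let eps > 0 be given. We seek delta > 0 with 0 < |u − 1| < delta ⇒ |u² − 1| < eps.
Factor: u² − 1 = (u − 1)(u + 1), so |u² − 1| = |u − 1|·|u + 1|.
Impose delta ≤ 1 so that |u| < 2; then |u + 1| ≤ 3.
Hence |u² − 1| ≤ 3|u − 1|, which is < eps once |u − 1| < eps/3.
Take delta = min(1, eps/3). If 0 < |u − 1| < delta then both bounds hold and |u² − 1| ≤ 3|u − 1| < 3·(eps/3) = eps.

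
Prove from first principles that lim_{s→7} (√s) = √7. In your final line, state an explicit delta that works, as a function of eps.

delta = min(7, √7·eps)

Let eps > 0. We want delta > 0 such that 0 < |s − 7| < delta implies |√s − √7| < eps.
Rationalise: √s − √7 = (s − 7)/(√s + √7), so |√s − √7| = |s − 7|/(√s + √7).
Restrict delta ≤ 7 so that |s − 7| < 7 forces s > 0, and then √s + √7 > √7.
Hence |√s − √7| < |s − 7|/√7, which is < eps once |s − 7| < √7·eps.
Take delta = min(7, √7·eps). If 0 < |s − 7| < delta then s > 0 and |√s − √7| < |s − 7|/√7 < eps.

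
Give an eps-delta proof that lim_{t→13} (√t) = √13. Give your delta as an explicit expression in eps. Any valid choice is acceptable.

delta = min(13, √13·eps)

Let eps > 0. We want delta > 0 such that 0 < |t − 13| < delta implies |√t − √13| < eps.
Rationalise: √t − √13 = (t − 13)/(√t + √13), so |√t − √13| = |t − 13|/(√t + √13).
Restrict delta ≤ 13 so that |t − 13| < 13 forces t > 0, and then √t + √13 > √13.
Hence |√t − √13| < |t − 13|/√13, which is < eps once |t − 13| < √13·eps.
Take delta = min(13, √13·eps). If 0 < |t − 13| < delta then t > 0 and |√t − √13| < |t − 13|/√13 < eps.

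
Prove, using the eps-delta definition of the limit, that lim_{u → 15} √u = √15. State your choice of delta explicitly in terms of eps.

Suppose eps > 0. We want delta > 0 such that 0 < |u − 15| < delta implies |√u − √15| < eps.
Multiplying by the conjugate, |√u − √15| = |u − 15|/(√u + √15).
Restrict delta ≤ 15 so that |u − 15| < 15 forces u > 0, and then √u + √15 > √15.
Hence |√u − √15| < |u − 15|/√15, which is < eps once |u − 15| < √15·eps.
Take delta = min(15, √15·eps). If 0 < |u − 15| < delta then u > 0 and |√u − √15| < |u − 15|/√15 < eps.

delta = min(15, √15·eps)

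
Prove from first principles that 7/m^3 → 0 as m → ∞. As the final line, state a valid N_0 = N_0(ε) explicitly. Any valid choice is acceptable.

Let ε > 0. For m ≥ 1, |7/m^3 − 0| = 7/m^3.
7/m^3 < ε ⇔ m^3 > 7/ε ⇔ m > (7/ε)^{1/3}.
Take N_0 = (7/ε)^{1/3}. Then m > N_0 implies 7/m^3 < ε.

N_0 = (7/ε)^{1/3}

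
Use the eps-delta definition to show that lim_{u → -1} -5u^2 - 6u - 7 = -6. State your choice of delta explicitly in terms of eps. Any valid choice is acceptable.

delta = min(1, eps/11)

Suppose eps > 0. We want delta > 0 such that 0 < |u + 1| < delta implies |(-5u^2 - 6u - 7) + 6| < eps.
(-5u^2 - 6u - 7) + 6 = -5u^2 - 6u - 1 = (u + 1)(-5u - 1).
So |(-5u^2 - 6u - 7) + 6| = |u + 1|·|-5u - 1|.
Require delta ≤ 1. Then |u + 1| < 1 gives |u| < 2, and by the triangle inequality |-5u - 1| ≤ 5·2 + 1 = 11.
Hence |(-5u^2 - 6u - 7) + 6| ≤ 11|u + 1| < eps provided |u + 1| < eps/11.
Choosing delta = min(1, eps/11) ensures both conditions, hence |(-5u^2 - 6u - 7) + 6| < eps.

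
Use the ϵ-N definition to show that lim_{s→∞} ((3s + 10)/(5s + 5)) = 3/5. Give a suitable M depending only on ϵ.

M = (7/5)/ϵ

Suppose ϵ > 0. We seek M > 0 such that s > M implies |(3s + 10)/(5s + 5) − (3/5)| < ϵ.
(3s + 10)/(5s + 5) − (3/5) = (5(3s + 10) − 3(5s + 5)) / (5(5s + 5)) = 35/(5(5s + 5)).
For s > 0 we have 5s + 5 > 5s, so |(3s + 10)/(5s + 5) − (3/5)| = 35/(5(5s + 5)) < 35/(5·5s) = (7/5)/s.
Thus |(3s + 10)/(5s + 5) − (3/5)| < ϵ whenever s > (7/5)/ϵ.
Take M = (7/5)/ϵ. If s > M then |(3s + 10)/(5s + 5) − (3/5)| < (7/5)/s < ϵ.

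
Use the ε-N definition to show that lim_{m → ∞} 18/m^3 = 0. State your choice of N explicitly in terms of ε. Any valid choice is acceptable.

Fix ε > 0. For m ≥ 1, |18/m^3 − 0| = 18/m^3.
18/m^3 < ε ⇔ m^3 > 18/ε ⇔ m > (18/ε)^{1/3}.
Take N = (18/ε)^{1/3}. Then m > N implies 18/m^3 < ε.

N = (18/ε)^{1/3}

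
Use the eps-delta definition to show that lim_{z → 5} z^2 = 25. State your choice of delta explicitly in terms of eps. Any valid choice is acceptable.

delta = min(1, eps/11)

Fix eps > 0. We seek delta > 0 with 0 < |z − 5| < delta ⇒ |z^2 − 25| < eps.
Factor: z^2 − 25 = (z − 5)(z + 5), so |z^2 − 25| = |z − 5|·|z + 5|.
Restrict delta ≤ 1. Then |z − 5| < 1 gives |z| < 6, so by the triangle inequality |z + 5| ≤ 6 + 5 = 11.
Hence |z^2 − 25| ≤ 11|z − 5|, which is < eps once |z − 5| < eps/11.
Take delta = min(1, eps/11). If 0 < |z − 5| < delta then both bounds hold and |z^2 − 25| ≤ 11|z − 5| < 11·(eps/11) = eps.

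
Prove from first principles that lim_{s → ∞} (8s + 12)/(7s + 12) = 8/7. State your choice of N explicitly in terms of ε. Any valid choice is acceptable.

Let ε > 0. We seek N > 0 such that s > N implies |(8s + 12)/(7s + 12) − (8/7)| < ε.
(8s + 12)/(7s + 12) − (8/7) = (7(8s + 12) − 8(7s + 12)) / (7(7s + 12)) = -12/(7(7s + 12)).
For s > 0 we have 7s + 12 > 7s, so |(8s + 12)/(7s + 12) − (8/7)| = 12/(7(7s + 12)) < 12/(7·7s) = (12/49)/s.
Thus |(8s + 12)/(7s + 12) − (8/7)| < ε whenever s > (12/49)/ε.
Take N = (12/49)/ε. If s > N then |(8s + 12)/(7s + 12) − (8/7)| < (12/49)/s < ε.

N = (12/49)/ε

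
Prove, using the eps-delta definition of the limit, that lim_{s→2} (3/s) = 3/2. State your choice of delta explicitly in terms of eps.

Let eps > 0. We seek delta > 0 such that 0 < |s − 2| < delta implies |3/s − (3/2)| < eps.
|3/s − (3/2)| = 3·|2 − s|/(2·|s|) = 3|s − 2|/(2|s|).
Require delta ≤ 1 so that |s| > 2 − 1 = 1, hence 2|s| > 2.
Then |3/s − (3/2)| < 3|s − 2|/2, which is < eps when |s − 2| < (2/3)eps.
Take delta = min(1, (2/3)eps). Then 0 < |s − 2| < delta gives both |s − 2| < 1 and |s − 2| < (2/3)eps, so |3/s − (3/2)| < eps.

delta = min(1, (2/3)eps)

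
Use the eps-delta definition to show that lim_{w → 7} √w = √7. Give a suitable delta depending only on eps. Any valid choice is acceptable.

delta = min(7, √7·eps)

Suppose eps > 0. We want delta > 0 such that 0 < |w − 7| < delta implies |√w − √7| < eps.
Rationalise: √w − √7 = (w − 7)/(√w + √7), so |√w − √7| = |w − 7|/(√w + √7).
Restrict delta ≤ 7 so that |w − 7| < 7 forces w > 0, and then √w + √7 > √7.
Hence |√w − √7| < |w − 7|/√7, which is < eps once |w − 7| < √7·eps.
Take delta = min(7, √7·eps). If 0 < |w − 7| < delta then w > 0 and |√w − √7| < |w − 7|/√7 < eps.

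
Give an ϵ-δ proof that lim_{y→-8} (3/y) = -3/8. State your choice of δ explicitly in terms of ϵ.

δ = min(4, (32/3)ϵ)

Suppose ϵ > 0. We seek δ > 0 such that 0 < |y + 8| < δ implies |3/y + 3/8| < ϵ.
|3/y + 3/8| = 3·|-8 − y|/(8·|y|) = 3|y + 8|/(8|y|).
Require δ ≤ 4 so that |y| > 8 − 4 = 4, hence 8|y| > 32.
Then |3/y + 3/8| < 3|y + 8|/32, which is < ϵ when |y + 8| < (32/3)ϵ.
Take δ = min(4, (32/3)ϵ). Then 0 < |y + 8| < δ gives both |y + 8| < 4 and |y + 8| < (32/3)ϵ, so |3/y + 3/8| < ϵ.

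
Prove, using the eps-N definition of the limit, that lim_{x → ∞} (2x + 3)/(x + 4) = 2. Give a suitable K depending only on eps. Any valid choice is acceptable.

Let eps > 0. We seek K > 0 such that x > K implies |(2x + 3)/(x + 4) − 2| < eps.
(2x + 3)/(x + 4) − 2 = ((2x + 3) − 2(x + 4)) / ((x + 4)) = -5/((x + 4)).
For x > 0 we have x + 4 > x, so |(2x + 3)/(x + 4) − 2| = 5/((x + 4)) < 5/(x) = 5/x.
Thus |(2x + 3)/(x + 4) − 2| < eps whenever x > 5/eps.
Take K = 5/eps. If x > K then |(2x + 3)/(x + 4) − 2| < 5/x < eps.

K = 5/eps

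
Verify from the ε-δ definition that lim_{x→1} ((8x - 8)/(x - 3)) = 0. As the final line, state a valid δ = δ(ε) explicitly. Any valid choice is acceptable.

δ = min(1, (1/8)ε)

Suppose ε > 0. We want δ > 0 with 0 < |x − 1| < δ ⇒ |(8x - 8)/(x - 3) − 0| < ε.
Combining over a common denominator, (8x - 8)/(x - 3) − 0 = [(8x - 8)·(-2) − 0·(x - 3)] / [(-2)·(x - 3)] = -16(x − 1) / ((-2)(x - 3)).
So |(8x - 8)/(x - 3) − 0| = 16|x − 1| / (2·|x − 3|).
Require δ ≤ 1, so |x − 3| ≥ |-2| − |x − 1| > 2 − 1 = 1.
Hence |(8x - 8)/(x - 3) − 0| < 16|x − 1|/(2·1) = 8|x − 1|, which is < ε once |x − 1| < (1/8)ε.
Take δ = min(1, (1/8)ε). Then 0 < |x − 1| < δ forces both bounds, so |(8x - 8)/(x - 3) − 0| < ε.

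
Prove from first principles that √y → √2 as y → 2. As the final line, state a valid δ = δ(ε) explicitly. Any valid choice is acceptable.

Let ε > 0. We want δ > 0 such that 0 < |y − 2| < δ implies |√y − √2| < ε.
Rationalise: √y − √2 = (y − 2)/(√y + √2), so |√y − √2| = |y − 2|/(√y + √2).
Restrict δ ≤ 2 so that |y − 2| < 2 forces y > 0, and then √y + √2 > √2.
Hence |√y − √2| < |y − 2|/√2, which is < ε once |y − 2| < √2·ε.
Take δ = min(2, √2·ε). If 0 < |y − 2| < δ then y > 0 and |√y − √2| < |y − 2|/√2 < ε.

δ = min(2, √2·ε)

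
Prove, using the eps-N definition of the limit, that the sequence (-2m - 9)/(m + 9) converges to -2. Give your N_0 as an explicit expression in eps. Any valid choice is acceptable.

Fix eps > 0. For m ≥ 1, |(-2m - 9)/(m + 9) + 2| = |9|/((m + 9)) = 9/((m + 9)).
Since m + 9 ≥ m for m ≥ 1, this is ≤ 9/(m) = 9/m.
So |(-2m - 9)/(m + 9) + 2| < eps whenever m > 9/eps.
Take N_0 = 9/eps. If m > N_0 then |(-2m - 9)/(m + 9) + 2| ≤ 9/m < eps.

N_0 = 9/eps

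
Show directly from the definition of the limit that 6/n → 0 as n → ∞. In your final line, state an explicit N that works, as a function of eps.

N = 6/eps

Suppose eps > 0. For n ≥ 1, |6/n − 0| = 6/(n) ≤ 6/n.
We need 6/n < eps, i.e. n > 6/eps.
Take N = 6/eps. If n > N then |6/n| ≤ 6/n < eps.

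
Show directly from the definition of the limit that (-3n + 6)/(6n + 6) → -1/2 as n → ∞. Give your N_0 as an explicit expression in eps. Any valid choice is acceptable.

Suppose eps > 0. For n ≥ 1, |(-3n + 6)/(6n + 6) + 1/2| = |54|/(6(6n + 6)) = 54/(6(6n + 6)).
Since 6n + 6 ≥ 6n for n ≥ 1, this is ≤ 54/(6·6n) = (3/2)/n.
So |(-3n + 6)/(6n + 6) + 1/2| < eps whenever n > (3/2)/eps.
Take N_0 = (3/2)/eps. If n > N_0 then |(-3n + 6)/(6n + 6) + 1/2| ≤ (3/2)/n < eps.

N_0 = (3/2)/eps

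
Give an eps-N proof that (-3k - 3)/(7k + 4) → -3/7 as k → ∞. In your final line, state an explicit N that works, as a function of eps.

Suppose eps > 0. For k ≥ 1, |(-3k - 3)/(7k + 4) + 3/7| = |-9|/(7(7k + 4)) = 9/(7(7k + 4)).
Since 7k + 4 ≥ 7k for k ≥ 1, this is ≤ 9/(7·7k) = (9/49)/k.
So |(-3k - 3)/(7k + 4) + 3/7| < eps whenever k > (9/49)/eps.
Take N = (9/49)/eps. If k > N then |(-3k - 3)/(7k + 4) + 3/7| ≤ (9/49)/k < eps.

N = (9/49)/eps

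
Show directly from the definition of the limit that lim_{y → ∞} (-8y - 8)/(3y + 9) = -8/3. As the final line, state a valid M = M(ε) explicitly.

Let ε > 0. We seek M > 0 such that y > M implies |(-8y - 8)/(3y + 9) + 8/3| < ε.
(-8y - 8)/(3y + 9) + 8/3 = (3(-8y - 8) − (-8)(3y + 9)) / (3(3y + 9)) = 48/(3(3y + 9)).
For y > 0 we have 3y + 9 > 3y, so |(-8y - 8)/(3y + 9) + 8/3| = 48/(3(3y + 9)) < 48/(3·3y) = (16/3)/y.
Thus |(-8y - 8)/(3y + 9) + 8/3| < ε whenever y > (16/3)/ε.
Take M = (16/3)/ε. If y > M then |(-8y - 8)/(3y + 9) + 8/3| < (16/3)/y < ε.

M = (16/3)/ε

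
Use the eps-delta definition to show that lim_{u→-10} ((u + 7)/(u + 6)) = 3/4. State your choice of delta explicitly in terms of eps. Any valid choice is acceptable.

delta = min(2, 8eps)

Fix eps > 0. We want delta > 0 with 0 < |u + 10| < delta ⇒ |(u + 7)/(u + 6) − (3/4)| < eps.
Combining over a common denominator, (u + 7)/(u + 6) − (3/4) = [(u + 7)·(-4) − (-3)·(u + 6)] / [(-4)·(u + 6)] = -1(u + 10) / ((-4)(u + 6)).
So |(u + 7)/(u + 6) − (3/4)| = |u + 10| / (4·|u + 6|).
Restrict delta ≤ 2. Then |u + 10| < 2 gives |u + 6| = |(u + 10) + (-4)| ≥ 4 − 2 = 2.
Hence |(u + 7)/(u + 6) − (3/4)| < |u + 10|/(4·2) = (1/8)|u + 10|, which is < eps once |u + 10| < 8eps.
Take delta = min(2, 8eps). Then 0 < |u + 10| < delta forces both bounds, so |(u + 7)/(u + 6) − (3/4)| < eps.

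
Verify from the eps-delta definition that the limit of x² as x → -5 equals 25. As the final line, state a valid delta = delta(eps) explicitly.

delta = min(1, eps/11)

Suppose eps > 0. We seek delta > 0 with 0 < |x + 5| < delta ⇒ |x² − 25| < eps.
Factor: x² − 25 = (x + 5)(x - 5), so |x² − 25| = |x + 5|·|x - 5|.
Restrict delta ≤ 1. Then |x + 5| < 1 gives |x| < 6, so by the triangle inequality |x - 5| ≤ 6 + 5 = 11.
Hence |x² − 25| ≤ 11|x + 5|, which is < eps once |x + 5| < eps/11.
Take delta = min(1, eps/11). If 0 < |x + 5| < delta then both bounds hold and |x² − 25| ≤ 11|x + 5| < 11·(eps/11) = eps.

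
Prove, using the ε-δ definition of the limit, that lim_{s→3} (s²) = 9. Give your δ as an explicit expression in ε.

δ = min(1, ε/7)

Fix ε > 0. We seek δ > 0 with 0 < |s − 3| < δ ⇒ |s² − 9| < ε.
Factor: s² − 9 = (s − 3)(s + 3), so |s² − 9| = |s − 3|·|s + 3|.
Restrict δ ≤ 1. Then |s − 3| < 1 gives |s| < 4, so by the triangle inequality |s + 3| ≤ 4 + 3 = 7.
Hence |s² − 9| ≤ 7|s − 3|, which is < ε once |s − 3| < ε/7.
Take δ = min(1, ε/7). If 0 < |s − 3| < δ then both bounds hold and |s² − 9| ≤ 7|s − 3| < 7·(ε/7) = ε.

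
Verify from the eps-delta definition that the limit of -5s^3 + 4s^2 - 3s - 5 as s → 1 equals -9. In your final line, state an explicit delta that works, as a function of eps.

Let eps > 0 be given. We want delta > 0 such that 0 < |s − 1| < delta implies |(-5s^3 + 4s^2 - 3s - 5) + 9| < eps.
(-5s^3 + 4s^2 - 3s - 5) + 9 = -5s^3 + 4s^2 - 3s + 4 = (s − 1)(-5s^2 - s - 4).
So |(-5s^3 + 4s^2 - 3s - 5) + 9| = |s − 1|·|-5s^2 - s - 4|.
Require delta ≤ 1. Then |s − 1| < 1 gives |s| < 2, and by the triangle inequality |-5s^2 - s - 4| ≤ 5·2^2 + 2 + 4 = 26.
Hence |(-5s^3 + 4s^2 - 3s - 5) + 9| ≤ 26|s − 1| < eps provided |s − 1| < eps/26.
Choosing delta = min(1, eps/26) ensures both conditions, hence |(-5s^3 + 4s^2 - 3s - 5) + 9| < eps.

delta = min(1, eps/26)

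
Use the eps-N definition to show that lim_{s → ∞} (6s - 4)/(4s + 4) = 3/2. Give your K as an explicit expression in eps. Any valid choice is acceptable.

K = (5/2)/eps

Suppose eps > 0. We seek K > 0 such that s > K implies |(6s - 4)/(4s + 4) − (3/2)| < eps.
(6s - 4)/(4s + 4) − (3/2) = (4(6s - 4) − 6(4s + 4)) / (4(4s + 4)) = -40/(4(4s + 4)).
For s > 0 we have 4s + 4 > 4s, so |(6s - 4)/(4s + 4) − (3/2)| = 40/(4(4s + 4)) < 40/(4·4s) = (5/2)/s.
Thus |(6s - 4)/(4s + 4) − (3/2)| < eps whenever s > (5/2)/eps.
Take K = (5/2)/eps. If s > K then |(6s - 4)/(4s + 4) − (3/2)| < (5/2)/s < eps.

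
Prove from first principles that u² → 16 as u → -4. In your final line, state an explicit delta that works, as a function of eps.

Let eps > 0. We seek delta > 0 with 0 < |u + 4| < delta ⇒ |u² − 16| < eps.
Factor: u² − 16 = (u + 4)(u - 4), so |u² − 16| = |u + 4|·|u - 4|.
Restrict delta ≤ 2. Then |u + 4| < 2 gives |u| < 6, so by the triangle inequality |u - 4| ≤ 6 + 4 = 10.
Hence |u² − 16| ≤ 10|u + 4|, which is < eps once |u + 4| < eps/10.
Take delta = min(2, eps/10). If 0 < |u + 4| < delta then both bounds hold and |u² − 16| ≤ 10|u + 4| < 10·(eps/10) = eps.

delta = min(2, eps/10)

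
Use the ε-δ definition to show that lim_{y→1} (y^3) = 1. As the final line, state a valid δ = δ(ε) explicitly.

Fix ε > 0. We seek δ > 0 with 0 < |y − 1| < δ ⇒ |y^3 − 1| < ε.
Factor: y^3 − 1 = (y − 1)(y^2 + y + 1), so |y^3 − 1| = |y − 1|·|y^2 + y + 1|.
Impose δ ≤ 1 so that |y| < 2; then |y^2 + y + 1| ≤ 7.
Hence |y^3 − 1| ≤ 7|y − 1|, which is < ε once |y − 1| < ε/7.
Take δ = min(1, ε/7). If 0 < |y − 1| < δ then both bounds hold and |y^3 − 1| ≤ 7|y − 1| < 7·(ε/7) = ε.

δ = min(1, ε/7)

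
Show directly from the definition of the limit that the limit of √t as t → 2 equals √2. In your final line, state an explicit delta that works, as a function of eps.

delta = min(2, √2·eps)

Let eps > 0. We want delta > 0 such that 0 < |t − 2| < delta implies |√t − √2| < eps.
Multiplying by the conjugate, |√t − √2| = |t − 2|/(√t + √2).
Restrict delta ≤ 2 so that |t − 2| < 2 forces t > 0, and then √t + √2 > √2.
Hence |√t − √2| < |t − 2|/√2, which is < eps once |t − 2| < √2·eps.
Take delta = min(2, √2·eps). If 0 < |t − 2| < delta then t > 0 and |√t − √2| < |t − 2|/√2 < eps.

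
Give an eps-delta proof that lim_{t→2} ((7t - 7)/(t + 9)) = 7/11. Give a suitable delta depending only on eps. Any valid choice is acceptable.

delta = min(11/2, (121/140)eps)

Let eps > 0. We want delta > 0 with 0 < |t − 2| < delta ⇒ |(7t - 7)/(t + 9) − (7/11)| < eps.
Combining over a common denominator, (7t - 7)/(t + 9) − (7/11) = [(7t - 7)·11 − 7·(t + 9)] / [11·(t + 9)] = 70(t − 2) / (11(t + 9)).
So |(7t - 7)/(t + 9) − (7/11)| = 70|t − 2| / (11·|t + 9|).
Require delta ≤ 11/2, so |t + 9| ≥ |11| − |t − 2| > 11 − 11/2 = 11/2.
Hence |(7t - 7)/(t + 9) − (7/11)| < 70|t − 2|/(11·(11/2)) = (140/121)|t − 2|, which is < eps once |t − 2| < (121/140)eps.
Take delta = min(11/2, (121/140)eps). Then 0 < |t − 2| < delta forces both bounds, so |(7t - 7)/(t + 9) − (7/11)| < eps.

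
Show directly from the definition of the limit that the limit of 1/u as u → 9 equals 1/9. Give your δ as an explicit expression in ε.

Fix ε > 0. We seek δ > 0 such that 0 < |u − 9| < δ implies |1/u − (1/9)| < ε.
|1/u − (1/9)| = |9 − u|/(9·|u|) = |u − 9|/(9|u|).
Restrict δ ≤ 9/2. Then |u − 9| < 9/2 gives |u| > 9/2, so 9|u| > 81/2.
Then |1/u − (1/9)| < |u − 9|/(81/2), which is < ε when |u − 9| < (81/2)ε.
Take δ = min(9/2, (81/2)ε). Then 0 < |u − 9| < δ gives both |u − 9| < 9/2 and |u − 9| < (81/2)ε, so |1/u − (1/9)| < ε.

δ = min(9/2, (81/2)ε)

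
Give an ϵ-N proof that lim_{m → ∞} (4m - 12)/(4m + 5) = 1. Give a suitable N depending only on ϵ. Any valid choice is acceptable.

N = (17/4)/ϵ

Let ϵ > 0. For m ≥ 1, |(4m - 12)/(4m + 5) − 1| = |-68|/(4(4m + 5)) = 68/(4(4m + 5)).
Since 4m + 5 ≥ 4m for m ≥ 1, this is ≤ 68/(4·4m) = (17/4)/m.
So |(4m - 12)/(4m + 5) − 1| < ϵ whenever m > (17/4)/ϵ.
Take N = (17/4)/ϵ. If m > N then |(4m - 12)/(4m + 5) − 1| ≤ (17/4)/m < ϵ.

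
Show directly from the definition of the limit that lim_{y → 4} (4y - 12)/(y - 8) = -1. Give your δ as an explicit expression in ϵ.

δ = min(2, (2/5)ϵ)

Suppose ϵ > 0. We want δ > 0 with 0 < |y − 4| < δ ⇒ |(4y - 12)/(y - 8) + 1| < ϵ.
Combining over a common denominator, (4y - 12)/(y - 8) + 1 = [(4y - 12)·(-4) − 4·(y - 8)] / [(-4)·(y - 8)] = -20(y − 4) / ((-4)(y - 8)).
So |(4y - 12)/(y - 8) + 1| = 20|y − 4| / (4·|y − 8|).
Restrict δ ≤ 2. Then |y − 4| < 2 gives |y − 8| = |(y − 4) + (-4)| ≥ 4 − 2 = 2.
Hence |(4y - 12)/(y - 8) + 1| < 20|y − 4|/(4·2) = (5/2)|y − 4|, which is < ϵ once |y − 4| < (2/5)ϵ.
Take δ = min(2, (2/5)ϵ). Then 0 < |y − 4| < δ forces both bounds, so |(4y - 12)/(y - 8) + 1| < ϵ.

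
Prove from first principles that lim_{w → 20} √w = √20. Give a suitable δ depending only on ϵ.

δ = min(20, √20·ϵ)

Let ϵ > 0. We want δ > 0 such that 0 < |w − 20| < δ implies |√w − √20| < ϵ.
Multiplying by the conjugate, |√w − √20| = |w − 20|/(√w + √20).
Restrict δ ≤ 20 so that |w − 20| < 20 forces w > 0, and then √w + √20 > √20.
Hence |√w − √20| < |w − 20|/√20, which is < ϵ once |w − 20| < √20·ϵ.
Take δ = min(20, √20·ϵ). If 0 < |w − 20| < δ then w > 0 and |√w − √20| < |w − 20|/√20 < ϵ.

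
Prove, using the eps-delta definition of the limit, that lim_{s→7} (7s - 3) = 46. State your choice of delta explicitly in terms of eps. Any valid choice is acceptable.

Let eps > 0 be given. We need delta > 0 so that 0 < |s − 7| < delta implies |(7s - 3) − 46| < eps.
|(7s - 3) − 46| = |7s - 49| = 7|s − 7|.
Thus it suffices that |s − 7| < eps/7.
Take delta = eps/7. If 0 < |s − 7| < delta then |(7s - 3) − 46| = 7|s − 7| < 7·(eps/7) = eps.

delta = eps/7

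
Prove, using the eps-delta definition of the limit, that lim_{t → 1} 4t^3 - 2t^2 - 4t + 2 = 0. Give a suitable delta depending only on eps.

Let eps > 0. We want delta > 0 such that 0 < |t − 1| < delta implies |(4t^3 - 2t^2 - 4t + 2)| < eps.
(4t^3 - 2t^2 - 4t + 2) = 4t^3 - 2t^2 - 4t + 2 = (t − 1)(4t^2 + 2t - 2).
So |(4t^3 - 2t^2 - 4t + 2)| = |t − 1|·|4t^2 + 2t - 2|.
Assume first that |t − 1| < 1, so |t| < 2. Then |4t^2 + 2t - 2| ≤ 4·2^2 + 2·2 + 2 = 22.
Hence |(4t^3 - 2t^2 - 4t + 2)| ≤ 22|t − 1| < eps provided |t − 1| < eps/22.
Take delta = min(1, eps/22). Then 0 < |t − 1| < delta gives both |t − 1| < 1 and |t − 1| < eps/22, so |(4t^3 - 2t^2 - 4t + 2)| < eps.

delta = min(1, eps/22)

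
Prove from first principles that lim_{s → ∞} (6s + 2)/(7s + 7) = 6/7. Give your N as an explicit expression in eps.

Suppose eps > 0. We seek N > 0 such that s > N implies |(6s + 2)/(7s + 7) − (6/7)| < eps.
(6s + 2)/(7s + 7) − (6/7) = (7(6s + 2) − 6(7s + 7)) / (7(7s + 7)) = -28/(7(7s + 7)).
For s > 0 we have 7s + 7 > 7s, so |(6s + 2)/(7s + 7) − (6/7)| = 28/(7(7s + 7)) < 28/(7·7s) = (4/7)/s.
Thus |(6s + 2)/(7s + 7) − (6/7)| < eps whenever s > (4/7)/eps.
Take N = (4/7)/eps. If s > N then |(6s + 2)/(7s + 7) − (6/7)| < (4/7)/s < eps.

N = (4/7)/eps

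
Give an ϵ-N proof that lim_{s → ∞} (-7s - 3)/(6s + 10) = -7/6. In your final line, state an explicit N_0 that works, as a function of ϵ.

Let ϵ > 0 be given. We seek N_0 > 0 such that s > N_0 implies |(-7s - 3)/(6s + 10) + 7/6| < ϵ.
(-7s - 3)/(6s + 10) + 7/6 = (6(-7s - 3) − (-7)(6s + 10)) / (6(6s + 10)) = 52/(6(6s + 10)).
For s > 0 we have 6s + 10 > 6s, so |(-7s - 3)/(6s + 10) + 7/6| = 52/(6(6s + 10)) < 52/(6·6s) = (13/9)/s.
Thus |(-7s - 3)/(6s + 10) + 7/6| < ϵ whenever s > (13/9)/ϵ.
Take N_0 = (13/9)/ϵ. If s > N_0 then |(-7s - 3)/(6s + 10) + 7/6| < (13/9)/s < ϵ.

N_0 = (13/9)/ϵ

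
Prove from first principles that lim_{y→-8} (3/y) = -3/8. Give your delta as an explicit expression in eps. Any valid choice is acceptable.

delta = min(4, (32/3)eps)

Fix eps > 0. We seek delta > 0 such that 0 < |y + 8| < delta implies |3/y + 3/8| < eps.
|3/y + 3/8| = 3·|-8 − y|/(8·|y|) = 3|y + 8|/(8|y|).
Require delta ≤ 4 so that |y| > 8 − 4 = 4, hence 8|y| > 32.
Then |3/y + 3/8| < 3|y + 8|/32, which is < eps when |y + 8| < (32/3)eps.
Take delta = min(4, (32/3)eps). Then 0 < |y + 8| < delta gives both |y + 8| < 4 and |y + 8| < (32/3)eps, so |3/y + 3/8| < eps.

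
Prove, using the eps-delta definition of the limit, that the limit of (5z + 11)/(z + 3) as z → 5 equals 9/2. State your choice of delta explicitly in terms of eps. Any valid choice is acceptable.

delta = min(4, 8eps)

Let eps > 0 be given. We want delta > 0 with 0 < |z − 5| < delta ⇒ |(5z + 11)/(z + 3) − (9/2)| < eps.
Combining over a common denominator, (5z + 11)/(z + 3) − (9/2) = [(5z + 11)·8 − 36·(z + 3)] / [8·(z + 3)] = 4(z − 5) / (8(z + 3)).
So |(5z + 11)/(z + 3) − (9/2)| = 4|z − 5| / (8·|z + 3|).
Restrict delta ≤ 4. Then |z − 5| < 4 gives |z + 3| = |(z − 5) + 8| ≥ 8 − 4 = 4.
Hence |(5z + 11)/(z + 3) − (9/2)| < 4|z − 5|/(8·4) = (1/8)|z − 5|, which is < eps once |z − 5| < 8eps.
Take delta = min(4, 8eps). Then 0 < |z − 5| < delta forces both bounds, so |(5z + 11)/(z + 3) − (9/2)| < eps.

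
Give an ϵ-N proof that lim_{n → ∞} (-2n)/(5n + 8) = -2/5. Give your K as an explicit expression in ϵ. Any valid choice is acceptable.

Suppose ϵ > 0. For n ≥ 1, |(-2n)/(5n + 8) + 2/5| = |16|/(5(5n + 8)) = 16/(5(5n + 8)).
Since 5n + 8 ≥ 5n for n ≥ 1, this is ≤ 16/(5·5n) = (16/25)/n.
So |(-2n)/(5n + 8) + 2/5| < ϵ whenever n > (16/25)/ϵ.
Take K = (16/25)/ϵ. If n > K then |(-2n)/(5n + 8) + 2/5| ≤ (16/25)/n < ϵ.

K = (16/25)/ϵ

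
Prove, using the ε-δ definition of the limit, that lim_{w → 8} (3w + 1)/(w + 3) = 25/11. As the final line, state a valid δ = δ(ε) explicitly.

δ = min(11/2, (121/16)ε)

Let ε > 0. We want δ > 0 with 0 < |w − 8| < δ ⇒ |(3w + 1)/(w + 3) − (25/11)| < ε.
Combining over a common denominator, (3w + 1)/(w + 3) − (25/11) = [(3w + 1)·11 − 25·(w + 3)] / [11·(w + 3)] = 8(w − 8) / (11(w + 3)).
So |(3w + 1)/(w + 3) − (25/11)| = 8|w − 8| / (11·|w + 3|).
Restrict δ ≤ 11/2. Then |w − 8| < 11/2 gives |w + 3| = |(w − 8) + 11| ≥ 11 − 11/2 = 11/2.
Hence |(3w + 1)/(w + 3) − (25/11)| < 8|w − 8|/(11·(11/2)) = (16/121)|w − 8|, which is < ε once |w − 8| < (121/16)ε.
Take δ = min(11/2, (121/16)ε). Then 0 < |w − 8| < δ forces both bounds, so |(3w + 1)/(w + 3) − (25/11)| < ε.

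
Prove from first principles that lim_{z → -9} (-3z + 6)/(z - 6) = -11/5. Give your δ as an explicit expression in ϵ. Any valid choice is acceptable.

Let ϵ > 0. We want δ > 0 with 0 < |z + 9| < δ ⇒ |(-3z + 6)/(z - 6) + 11/5| < ϵ.
Combining over a common denominator, (-3z + 6)/(z - 6) + 11/5 = [(-3z + 6)·(-15) − 33·(z - 6)] / [(-15)·(z - 6)] = 12(z + 9) / ((-15)(z - 6)).
So |(-3z + 6)/(z - 6) + 11/5| = 12|z + 9| / (15·|z − 6|).
Require δ ≤ 15/2, so |z − 6| ≥ |-15| − |z + 9| > 15 − 15/2 = 15/2.
Hence |(-3z + 6)/(z - 6) + 11/5| < 12|z + 9|/(15·(15/2)) = (8/75)|z + 9|, which is < ϵ once |z + 9| < (75/8)ϵ.
Take δ = min(15/2, (75/8)ϵ). Then 0 < |z + 9| < δ forces both bounds, so |(-3z + 6)/(z - 6) + 11/5| < ϵ.

δ = min(15/2, (75/8)ϵ)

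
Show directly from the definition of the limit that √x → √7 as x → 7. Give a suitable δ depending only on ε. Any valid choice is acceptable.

δ = min(7, √7·ε)

Let ε > 0. We want δ > 0 such that 0 < |x − 7| < δ implies |√x − √7| < ε.
Multiplying by the conjugate, |√x − √7| = |x − 7|/(√x + √7).
Restrict δ ≤ 7 so that |x − 7| < 7 forces x > 0, and then √x + √7 > √7.
Hence |√x − √7| < |x − 7|/√7, which is < ε once |x − 7| < √7·ε.
Take δ = min(7, √7·ε). If 0 < |x − 7| < δ then x > 0 and |√x − √7| < |x − 7|/√7 < ε.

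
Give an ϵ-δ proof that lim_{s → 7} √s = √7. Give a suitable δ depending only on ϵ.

Let ϵ > 0. We want δ > 0 such that 0 < |s − 7| < δ implies |√s − √7| < ϵ.
Multiplying by the conjugate, |√s − √7| = |s − 7|/(√s + √7).
Restrict δ ≤ 7 so that |s − 7| < 7 forces s > 0, and then √s + √7 > √7.
Hence |√s − √7| < |s − 7|/√7, which is < ϵ once |s − 7| < √7·ϵ.
Take δ = min(7, √7·ϵ). If 0 < |s − 7| < δ then s > 0 and |√s − √7| < |s − 7|/√7 < ϵ.

δ = min(7, √7·ϵ)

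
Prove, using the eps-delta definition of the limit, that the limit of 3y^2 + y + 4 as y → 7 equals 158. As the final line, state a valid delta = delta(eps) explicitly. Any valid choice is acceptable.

delta = min(2, eps/49)

Suppose eps > 0. We want delta > 0 such that 0 < |y − 7| < delta implies |(3y^2 + y + 4) − 158| < eps.
(3y^2 + y + 4) − 158 = 3y^2 + y - 154 = (y − 7)(3y + 22).
So |(3y^2 + y + 4) − 158| = |y − 7|·|3y + 22|.
Assume first that |y − 7| < 2, so |y| < 9. Then |3y + 22| ≤ 3·9 + 22 = 49.
Hence |(3y^2 + y + 4) − 158| ≤ 49|y − 7| < eps provided |y − 7| < eps/49.
Take delta = min(2, eps/49). Then 0 < |y − 7| < delta gives both |y − 7| < 2 and |y − 7| < eps/49, so |(3y^2 + y + 4) − 158| < eps.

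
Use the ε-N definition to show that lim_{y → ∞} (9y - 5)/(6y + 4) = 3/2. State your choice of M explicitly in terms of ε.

Let ε > 0. We seek M > 0 such that y > M implies |(9y - 5)/(6y + 4) − (3/2)| < ε.
(9y - 5)/(6y + 4) − (3/2) = (6(9y - 5) − 9(6y + 4)) / (6(6y + 4)) = -66/(6(6y + 4)).
For y > 0 we have 6y + 4 > 6y, so |(9y - 5)/(6y + 4) − (3/2)| = 66/(6(6y + 4)) < 66/(6·6y) = (11/6)/y.
Thus |(9y - 5)/(6y + 4) − (3/2)| < ε whenever y > (11/6)/ε.
Take M = (11/6)/ε. If y > M then |(9y - 5)/(6y + 4) − (3/2)| < (11/6)/y < ε.

M = (11/6)/ε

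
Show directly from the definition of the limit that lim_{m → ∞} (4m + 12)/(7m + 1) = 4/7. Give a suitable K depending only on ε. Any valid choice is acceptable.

Let ε > 0. For m ≥ 1, |(4m + 12)/(7m + 1) − (4/7)| = |80|/(7(7m + 1)) = 80/(7(7m + 1)).
Since 7m + 1 ≥ 7m for m ≥ 1, this is ≤ 80/(7·7m) = (80/49)/m.
So |(4m + 12)/(7m + 1) − (4/7)| < ε whenever m > (80/49)/ε.
Take K = (80/49)/ε. If m > K then |(4m + 12)/(7m + 1) − (4/7)| ≤ (80/49)/m < ε.

K = (80/49)/ε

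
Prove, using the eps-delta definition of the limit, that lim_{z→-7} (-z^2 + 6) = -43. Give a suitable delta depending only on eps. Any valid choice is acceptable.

Let eps > 0 be given. We want delta > 0 such that 0 < |z + 7| < delta implies |(-z^2 + 6) + 43| < eps.
(-z^2 + 6) + 43 = -z^2 + 49 = (z + 7)(-z + 7).
So |(-z^2 + 6) + 43| = |z + 7|·|-z + 7|.
Assume first that |z + 7| < 1, so |z| < 8. Then |-z + 7| ≤ 8 + 7 = 15.
Hence |(-z^2 + 6) + 43| ≤ 15|z + 7| < eps provided |z + 7| < eps/15.
Choosing delta = min(1, eps/15) ensures both conditions, hence |(-z^2 + 6) + 43| < eps.

delta = min(1, eps/15)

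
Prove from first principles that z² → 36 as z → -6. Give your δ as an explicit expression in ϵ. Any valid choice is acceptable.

δ = min(1, ϵ/13)

Suppose ϵ > 0. We seek δ > 0 with 0 < |z + 6| < δ ⇒ |z² − 36| < ϵ.
Factor: z² − 36 = (z + 6)(z - 6), so |z² − 36| = |z + 6|·|z - 6|.
Impose δ ≤ 1 so that |z| < 7; then |z - 6| ≤ 13.
Hence |z² − 36| ≤ 13|z + 6|, which is < ϵ once |z + 6| < ϵ/13.
Take δ = min(1, ϵ/13). If 0 < |z + 6| < δ then both bounds hold and |z² − 36| ≤ 13|z + 6| < 13·(ϵ/13) = ϵ.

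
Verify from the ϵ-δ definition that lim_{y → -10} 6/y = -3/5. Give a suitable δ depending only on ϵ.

Fix ϵ > 0. We seek δ > 0 such that 0 < |y + 10| < δ implies |6/y + 3/5| < ϵ.
|6/y + 3/5| = 6·|-10 − y|/(10·|y|) = 6|y + 10|/(10|y|).
Restrict δ ≤ 5. Then |y + 10| < 5 gives |y| > 5, so 10|y| > 50.
Then |6/y + 3/5| < 6|y + 10|/50, which is < ϵ when |y + 10| < (25/3)ϵ.
Take δ = min(5, (25/3)ϵ). Then 0 < |y + 10| < δ gives both |y + 10| < 5 and |y + 10| < (25/3)ϵ, so |6/y + 3/5| < ϵ.

δ = min(5, (25/3)ϵ)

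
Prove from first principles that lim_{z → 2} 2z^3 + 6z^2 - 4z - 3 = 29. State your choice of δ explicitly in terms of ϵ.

δ = min(2, ϵ/88)

Let ϵ > 0 be given. We want δ > 0 such that 0 < |z − 2| < δ implies |(2z^3 + 6z^2 - 4z - 3) − 29| < ϵ.
(2z^3 + 6z^2 - 4z - 3) − 29 = 2z^3 + 6z^2 - 4z - 32 = (z − 2)(2z^2 + 10z + 16).
So |(2z^3 + 6z^2 - 4z - 3) − 29| = |z − 2|·|2z^2 + 10z + 16|.
Assume first that |z − 2| < 2, so |z| < 4. Then |2z^2 + 10z + 16| ≤ 2·4^2 + 10·4 + 16 = 88.
Hence |(2z^3 + 6z^2 - 4z - 3) − 29| ≤ 88|z − 2| < ϵ provided |z − 2| < ϵ/88.
Take δ = min(2, ϵ/88). Then 0 < |z − 2| < δ gives both |z − 2| < 2 and |z − 2| < ϵ/88, so |(2z^3 + 6z^2 - 4z - 3) − 29| < ϵ.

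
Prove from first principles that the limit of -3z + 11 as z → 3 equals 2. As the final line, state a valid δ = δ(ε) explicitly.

Fix ε > 0. We need δ > 0 so that 0 < |z − 3| < δ implies |(-3z + 11) − 2| < ε.
|(-3z + 11) − 2| = |-3z + 9| = 3|z − 3|.
So 3|z − 3| < ε exactly when |z − 3| < ε/3.
Take δ = ε/3. If 0 < |z − 3| < δ then |(-3z + 11) − 2| = 3|z − 3| < 3·(ε/3) = ε.

δ = ε/3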